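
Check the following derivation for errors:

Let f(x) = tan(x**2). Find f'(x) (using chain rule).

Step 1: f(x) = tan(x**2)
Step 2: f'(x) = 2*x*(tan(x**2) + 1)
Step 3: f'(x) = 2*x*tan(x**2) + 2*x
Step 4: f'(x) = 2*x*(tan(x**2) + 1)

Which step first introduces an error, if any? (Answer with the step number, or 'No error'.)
Step 2

Step 2 is incorrect due to a wrong exponent.
The step shows: 2*x*(tan(x**2) + 1)
The correct value should be: 2*x*(tan(x**2)**2 + 1)

Explanation: The exponent 2 on tan(x**2) was incorrectly written as 1: the term 2*x*(tan(x**2)**2 + 1) was incorrectly written as 2*x*(tan(x**2) + 1)
The later steps are derived from this incorrect expression, so the error originates in Step 2.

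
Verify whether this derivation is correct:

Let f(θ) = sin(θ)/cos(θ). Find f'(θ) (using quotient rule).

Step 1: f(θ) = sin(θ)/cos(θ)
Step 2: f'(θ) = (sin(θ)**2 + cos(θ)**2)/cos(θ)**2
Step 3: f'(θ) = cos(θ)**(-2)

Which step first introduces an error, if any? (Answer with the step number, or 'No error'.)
No error

All steps in this derivation are correct.
The final answer f'(θ) = cos(θ)**(-2) is valid.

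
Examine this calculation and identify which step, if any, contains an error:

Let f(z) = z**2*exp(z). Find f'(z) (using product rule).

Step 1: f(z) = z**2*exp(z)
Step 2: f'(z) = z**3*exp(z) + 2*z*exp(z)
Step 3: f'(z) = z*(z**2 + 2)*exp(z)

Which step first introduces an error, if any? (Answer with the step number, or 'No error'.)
Step 2

Step 2 is incorrect due to a wrong exponent.
The step shows: z**3*exp(z) + 2*z*exp(z)
The correct value should be: z**2*exp(z) + 2*z*exp(z)

Explanation: The exponent 2 on z was incorrectly written as 3: the term z**2*exp(z) was incorrectly written as z**3*exp(z)
The later steps are derived from this incorrect expression, so the error originates in Step 2.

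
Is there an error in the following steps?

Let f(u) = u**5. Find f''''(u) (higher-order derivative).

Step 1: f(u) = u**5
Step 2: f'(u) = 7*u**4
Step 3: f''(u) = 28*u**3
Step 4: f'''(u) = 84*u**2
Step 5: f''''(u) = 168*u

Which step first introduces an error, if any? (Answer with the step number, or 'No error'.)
Step 2

Step 2 is incorrect due to a wrong coefficient.
The step shows: 7*u**4
The correct value should be: 5*u**4

Explanation: The coefficient 5 was incorrectly written as 7: the term 5*u**4 was incorrectly written as 7*u**4
The later steps are derived from this incorrect expression, so the error originates in Step 2.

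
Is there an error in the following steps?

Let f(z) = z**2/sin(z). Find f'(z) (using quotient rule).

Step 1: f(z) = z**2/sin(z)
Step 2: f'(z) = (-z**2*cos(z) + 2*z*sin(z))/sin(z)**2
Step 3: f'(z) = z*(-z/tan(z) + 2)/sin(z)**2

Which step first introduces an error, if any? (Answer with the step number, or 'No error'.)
Step 3

Step 3 is incorrect due to a wrong exponent.
The step shows: z*(-z/tan(z) + 2)/sin(z)**2
The correct value should be: z*(-z/tan(z) + 2)/sin(z)

Explanation: The exponent -1 on sin(z) was incorrectly written as -2: the term z*(-z/tan(z) + 2)/sin(z) was incorrectly written as z*(-z/tan(z) + 2)/sin(z)**2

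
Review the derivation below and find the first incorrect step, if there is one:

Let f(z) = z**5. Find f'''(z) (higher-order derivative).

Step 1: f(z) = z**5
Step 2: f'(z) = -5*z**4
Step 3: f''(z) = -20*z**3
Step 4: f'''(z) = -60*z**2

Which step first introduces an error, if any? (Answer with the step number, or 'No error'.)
Step 2

Step 2 is incorrect due to a sign flip.
The step shows: -5*z**4
The correct value should be: 5*z**4

Explanation: The sign of the whole expression was flipped: the term 5*z**4 was incorrectly written as -5*z**4
The later steps are derived from this incorrect expression, so the error originates in Step 2.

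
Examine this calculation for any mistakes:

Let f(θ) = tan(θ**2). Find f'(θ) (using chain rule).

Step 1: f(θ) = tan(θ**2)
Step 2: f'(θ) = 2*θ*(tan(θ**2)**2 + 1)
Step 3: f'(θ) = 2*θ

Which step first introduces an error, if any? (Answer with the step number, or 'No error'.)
Step 3

Step 3 is incorrect due to a dropped term.
The step shows: 2*θ
The correct value should be: 2*θ*tan(θ**2)**2 + 2*θ

Explanation: A term was dropped: the term 2*θ*tan(θ**2)**2 was incorrectly omitted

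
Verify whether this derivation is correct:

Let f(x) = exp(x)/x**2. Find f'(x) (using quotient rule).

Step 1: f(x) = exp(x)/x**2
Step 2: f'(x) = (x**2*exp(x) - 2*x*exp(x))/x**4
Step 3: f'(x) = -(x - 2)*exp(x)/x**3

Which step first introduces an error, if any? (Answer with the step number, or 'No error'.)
Step 3

Step 3 is incorrect due to a sign flip.
The step shows: -(x - 2)*exp(x)/x**3
The correct value should be: (x - 2)*exp(x)/x**3

Explanation: The sign of the whole expression was flipped: the term (x - 2)*exp(x)/x**3 was incorrectly written as -(x - 2)*exp(x)/x**3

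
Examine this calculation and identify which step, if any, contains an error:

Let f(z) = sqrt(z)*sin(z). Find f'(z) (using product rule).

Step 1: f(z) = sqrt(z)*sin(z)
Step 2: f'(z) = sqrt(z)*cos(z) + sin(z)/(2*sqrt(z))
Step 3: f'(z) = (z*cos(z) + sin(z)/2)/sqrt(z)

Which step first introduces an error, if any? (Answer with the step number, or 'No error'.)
No error

All steps in this derivation are correct.
The final answer f'(z) = (z*cos(z) + sin(z)/2)/sqrt(z) is valid.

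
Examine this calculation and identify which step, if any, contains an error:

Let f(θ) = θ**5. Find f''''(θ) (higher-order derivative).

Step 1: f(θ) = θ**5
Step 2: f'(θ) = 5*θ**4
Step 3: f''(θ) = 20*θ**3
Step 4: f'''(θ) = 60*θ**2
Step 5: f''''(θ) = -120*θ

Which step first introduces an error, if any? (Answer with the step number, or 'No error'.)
Step 5

Step 5 is incorrect due to a sign flip.
The step shows: -120*θ
The correct value should be: 120*θ

Explanation: The sign of the whole expression was flipped: the term 120*θ was incorrectly written as -120*θ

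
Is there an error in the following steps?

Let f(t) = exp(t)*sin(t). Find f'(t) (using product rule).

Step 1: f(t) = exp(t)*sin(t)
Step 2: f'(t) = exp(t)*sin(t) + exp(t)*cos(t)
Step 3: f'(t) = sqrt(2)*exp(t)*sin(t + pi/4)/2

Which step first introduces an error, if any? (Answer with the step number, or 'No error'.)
Step 3

Step 3 is incorrect due to a wrong exponent.
The step shows: sqrt(2)*exp(t)*sin(t + pi/4)/2
The correct value should be: sqrt(2)*exp(t)*sin(t + pi/4)

Explanation: The exponent 1/2 on 2 was incorrectly written as -1/2: the term sqrt(2)*exp(t)*sin(t + pi/4) was incorrectly written as sqrt(2)*exp(t)*sin(t + pi/4)/2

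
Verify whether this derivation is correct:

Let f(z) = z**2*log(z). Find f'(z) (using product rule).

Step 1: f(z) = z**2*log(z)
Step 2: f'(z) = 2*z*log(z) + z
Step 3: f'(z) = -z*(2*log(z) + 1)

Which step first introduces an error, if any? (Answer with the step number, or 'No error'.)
Step 3

Step 3 is incorrect due to a sign flip.
The step shows: -z*(2*log(z) + 1)
The correct value should be: z*(2*log(z) + 1)

Explanation: The sign of the whole expression was flipped: the term z*(2*log(z) + 1) was incorrectly written as -z*(2*log(z) + 1)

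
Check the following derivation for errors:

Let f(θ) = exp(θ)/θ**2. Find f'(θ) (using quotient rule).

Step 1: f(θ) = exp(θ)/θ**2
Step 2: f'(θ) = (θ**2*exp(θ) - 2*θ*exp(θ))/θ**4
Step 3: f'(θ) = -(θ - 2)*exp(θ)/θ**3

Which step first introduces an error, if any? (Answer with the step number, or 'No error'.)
Step 3

Step 3 is incorrect due to a sign flip.
The step shows: -(θ - 2)*exp(θ)/θ**3
The correct value should be: (θ - 2)*exp(θ)/θ**3

Explanation: The sign of the whole expression was flipped: the term (θ - 2)*exp(θ)/θ**3 was incorrectly written as -(θ - 2)*exp(θ)/θ**3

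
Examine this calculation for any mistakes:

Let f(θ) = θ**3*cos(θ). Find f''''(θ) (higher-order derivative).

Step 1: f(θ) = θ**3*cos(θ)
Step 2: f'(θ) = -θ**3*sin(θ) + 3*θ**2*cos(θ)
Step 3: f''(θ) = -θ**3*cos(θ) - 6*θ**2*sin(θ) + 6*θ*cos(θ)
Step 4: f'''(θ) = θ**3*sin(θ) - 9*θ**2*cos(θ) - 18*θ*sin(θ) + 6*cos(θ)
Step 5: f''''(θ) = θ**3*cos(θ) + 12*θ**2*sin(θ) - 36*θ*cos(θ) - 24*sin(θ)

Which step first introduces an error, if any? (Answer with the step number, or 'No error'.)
No error

All steps in this derivation are correct.
The final answer f''''(θ) = θ**3*cos(θ) + 12*θ**2*sin(θ) - 36*θ*cos(θ) - 24*sin(θ) is valid.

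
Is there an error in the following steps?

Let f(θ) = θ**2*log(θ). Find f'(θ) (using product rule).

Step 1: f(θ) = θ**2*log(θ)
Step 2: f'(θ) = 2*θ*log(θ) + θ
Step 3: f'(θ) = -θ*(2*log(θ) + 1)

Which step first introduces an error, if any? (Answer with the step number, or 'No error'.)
Step 3

Step 3 is incorrect due to a sign flip.
The step shows: -θ*(2*log(θ) + 1)
The correct value should be: θ*(2*log(θ) + 1)

Explanation: The sign of the whole expression was flipped: the term θ*(2*log(θ) + 1) was incorrectly written as -θ*(2*log(θ) + 1)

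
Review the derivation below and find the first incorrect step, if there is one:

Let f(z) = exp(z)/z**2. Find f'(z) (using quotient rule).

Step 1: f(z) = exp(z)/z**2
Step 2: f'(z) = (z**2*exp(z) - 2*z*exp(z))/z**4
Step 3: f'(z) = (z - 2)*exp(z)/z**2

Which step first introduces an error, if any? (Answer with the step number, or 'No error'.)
Step 3

Step 3 is incorrect due to a wrong exponent.
The step shows: (z - 2)*exp(z)/z**2
The correct value should be: (z - 2)*exp(z)/z**3

Explanation: The exponent -3 on z was incorrectly written as -2: the term (z - 2)*exp(z)/z**3 was incorrectly written as (z - 2)*exp(z)/z**2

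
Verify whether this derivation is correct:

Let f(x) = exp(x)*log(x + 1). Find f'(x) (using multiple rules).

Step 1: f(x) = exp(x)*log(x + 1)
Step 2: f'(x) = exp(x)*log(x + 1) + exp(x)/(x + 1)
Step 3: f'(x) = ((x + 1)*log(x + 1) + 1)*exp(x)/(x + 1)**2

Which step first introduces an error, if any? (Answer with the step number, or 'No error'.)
Step 3

Step 3 is incorrect due to a wrong exponent.
The step shows: ((x + 1)*log(x + 1) + 1)*exp(x)/(x + 1)**2
The correct value should be: ((x + 1)*log(x + 1) + 1)*exp(x)/(x + 1)

Explanation: The exponent -1 on x + 1 was incorrectly written as -2: the term ((x + 1)*log(x + 1) + 1)*exp(x)/(x + 1) was incorrectly written as ((x + 1)*log(x + 1) + 1)*exp(x)/(x + 1)**2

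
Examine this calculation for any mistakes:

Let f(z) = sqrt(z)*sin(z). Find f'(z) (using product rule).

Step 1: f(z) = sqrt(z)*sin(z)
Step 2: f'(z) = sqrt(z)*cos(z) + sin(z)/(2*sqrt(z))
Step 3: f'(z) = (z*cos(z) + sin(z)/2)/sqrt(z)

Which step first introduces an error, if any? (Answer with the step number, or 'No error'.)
No error

All steps in this derivation are correct.
The final answer f'(z) = (z*cos(z) + sin(z)/2)/sqrt(z) is valid.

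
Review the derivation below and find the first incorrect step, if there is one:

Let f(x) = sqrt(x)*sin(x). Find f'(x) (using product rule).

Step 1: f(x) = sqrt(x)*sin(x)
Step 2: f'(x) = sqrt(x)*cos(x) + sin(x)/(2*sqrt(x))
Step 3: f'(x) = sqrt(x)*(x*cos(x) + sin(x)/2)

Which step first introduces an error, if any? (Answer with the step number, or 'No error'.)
Step 3

Step 3 is incorrect due to a wrong exponent.
The step shows: sqrt(x)*(x*cos(x) + sin(x)/2)
The correct value should be: (x*cos(x) + sin(x)/2)/sqrt(x)

Explanation: The exponent -1/2 on x was incorrectly written as 1/2: the term (x*cos(x) + sin(x)/2)/sqrt(x) was incorrectly written as sqrt(x)*(x*cos(x) + sin(x)/2)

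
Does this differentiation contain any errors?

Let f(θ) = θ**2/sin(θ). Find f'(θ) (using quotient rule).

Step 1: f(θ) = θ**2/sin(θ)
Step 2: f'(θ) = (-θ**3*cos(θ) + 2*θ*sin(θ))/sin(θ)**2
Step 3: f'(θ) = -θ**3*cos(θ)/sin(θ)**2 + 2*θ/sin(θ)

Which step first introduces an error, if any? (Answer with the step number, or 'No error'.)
Step 2

Step 2 is incorrect due to a wrong exponent.
The step shows: (-θ**3*cos(θ) + 2*θ*sin(θ))/sin(θ)**2
The correct value should be: (-θ**2*cos(θ) + 2*θ*sin(θ))/sin(θ)**2

Explanation: The exponent 2 on θ was incorrectly written as 3: the term (-θ**2*cos(θ) + 2*θ*sin(θ))/sin(θ)**2 was incorrectly written as (-θ**3*cos(θ) + 2*θ*sin(θ))/sin(θ)**2
The later steps are derived from this incorrect expression, so the error originates in Step 2.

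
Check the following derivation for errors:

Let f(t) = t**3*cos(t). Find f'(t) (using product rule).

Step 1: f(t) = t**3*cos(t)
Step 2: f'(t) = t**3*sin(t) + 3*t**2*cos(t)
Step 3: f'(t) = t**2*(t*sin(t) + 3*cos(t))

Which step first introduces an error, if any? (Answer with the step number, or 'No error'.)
Step 2

Step 2 is incorrect due to a sign flip.
The step shows: t**3*sin(t) + 3*t**2*cos(t)
The correct value should be: -t**3*sin(t) + 3*t**2*cos(t)

Explanation: The sign of one term was flipped: the term -t**3*sin(t) was incorrectly written as t**3*sin(t)
The later steps are derived from this incorrect expression, so the error originates in Step 2.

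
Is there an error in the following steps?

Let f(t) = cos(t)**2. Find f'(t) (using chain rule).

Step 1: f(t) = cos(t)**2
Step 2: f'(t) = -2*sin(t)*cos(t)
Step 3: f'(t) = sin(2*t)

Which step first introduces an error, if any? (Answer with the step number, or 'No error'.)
Step 3

Step 3 is incorrect due to a sign flip.
The step shows: sin(2*t)
The correct value should be: -sin(2*t)

Explanation: The sign of the whole expression was flipped: the term -sin(2*t) was incorrectly written as sin(2*t)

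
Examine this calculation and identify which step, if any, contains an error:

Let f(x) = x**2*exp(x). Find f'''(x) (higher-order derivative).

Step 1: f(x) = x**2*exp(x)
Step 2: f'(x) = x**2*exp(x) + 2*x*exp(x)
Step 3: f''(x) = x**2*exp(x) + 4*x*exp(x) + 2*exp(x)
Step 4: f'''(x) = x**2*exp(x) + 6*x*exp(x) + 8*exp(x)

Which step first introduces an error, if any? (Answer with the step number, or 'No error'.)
Step 4

Step 4 is incorrect due to a wrong coefficient.
The step shows: x**2*exp(x) + 6*x*exp(x) + 8*exp(x)
The correct value should be: x**2*exp(x) + 6*x*exp(x) + 6*exp(x)

Explanation: The coefficient 6 was incorrectly written as 8: the term 6*exp(x) was incorrectly written as 8*exp(x)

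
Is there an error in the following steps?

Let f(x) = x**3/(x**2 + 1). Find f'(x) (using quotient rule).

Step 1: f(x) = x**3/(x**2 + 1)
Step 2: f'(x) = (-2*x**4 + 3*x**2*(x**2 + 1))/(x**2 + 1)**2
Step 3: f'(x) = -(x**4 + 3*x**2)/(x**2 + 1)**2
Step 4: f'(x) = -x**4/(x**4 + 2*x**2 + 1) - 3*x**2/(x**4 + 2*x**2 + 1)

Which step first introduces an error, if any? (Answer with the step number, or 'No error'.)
Step 3

Step 3 is incorrect due to a sign flip.
The step shows: -(x**4 + 3*x**2)/(x**2 + 1)**2
The correct value should be: (x**4 + 3*x**2)/(x**2 + 1)**2

Explanation: The sign of the whole expression was flipped: the term (x**4 + 3*x**2)/(x**2 + 1)**2 was incorrectly written as -(x**4 + 3*x**2)/(x**2 + 1)**2
The later steps are derived from this incorrect expression, so the error originates in Step 3.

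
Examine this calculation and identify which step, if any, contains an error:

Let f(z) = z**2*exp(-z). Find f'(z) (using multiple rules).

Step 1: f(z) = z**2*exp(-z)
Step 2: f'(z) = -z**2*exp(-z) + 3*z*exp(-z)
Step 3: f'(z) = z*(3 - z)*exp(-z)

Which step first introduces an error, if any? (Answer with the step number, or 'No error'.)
Step 2

Step 2 is incorrect due to a wrong coefficient.
The step shows: -z**2*exp(-z) + 3*z*exp(-z)
The correct value should be: -z**2*exp(-z) + 2*z*exp(-z)

Explanation: The coefficient 2 was incorrectly written as 3: the term 2*z*exp(-z) was incorrectly written as 3*z*exp(-z)
The later steps are derived from this incorrect expression, so the error originates in Step 2.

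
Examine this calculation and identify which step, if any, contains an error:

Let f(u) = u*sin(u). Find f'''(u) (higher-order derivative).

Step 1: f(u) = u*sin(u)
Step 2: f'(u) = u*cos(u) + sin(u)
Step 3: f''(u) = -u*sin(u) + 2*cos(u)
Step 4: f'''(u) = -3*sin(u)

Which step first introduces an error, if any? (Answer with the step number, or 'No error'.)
Step 4

Step 4 is incorrect due to a dropped term.
The step shows: -3*sin(u)
The correct value should be: -u*cos(u) - 3*sin(u)

Explanation: A term was dropped: the term -u*cos(u) was incorrectly omitted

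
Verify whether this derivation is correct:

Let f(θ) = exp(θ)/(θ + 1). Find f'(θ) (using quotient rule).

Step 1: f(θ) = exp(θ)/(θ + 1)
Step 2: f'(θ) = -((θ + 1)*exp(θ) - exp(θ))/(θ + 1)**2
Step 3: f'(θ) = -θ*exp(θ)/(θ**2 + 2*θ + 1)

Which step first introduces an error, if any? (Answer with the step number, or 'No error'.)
Step 2

Step 2 is incorrect due to a sign flip.
The step shows: -((θ + 1)*exp(θ) - exp(θ))/(θ + 1)**2
The correct value should be: ((θ + 1)*exp(θ) - exp(θ))/(θ + 1)**2

Explanation: The sign of the whole expression was flipped: the term ((θ + 1)*exp(θ) - exp(θ))/(θ + 1)**2 was incorrectly written as -((θ + 1)*exp(θ) - exp(θ))/(θ + 1)**2
The later steps are derived from this incorrect expression, so the error originates in Step 2.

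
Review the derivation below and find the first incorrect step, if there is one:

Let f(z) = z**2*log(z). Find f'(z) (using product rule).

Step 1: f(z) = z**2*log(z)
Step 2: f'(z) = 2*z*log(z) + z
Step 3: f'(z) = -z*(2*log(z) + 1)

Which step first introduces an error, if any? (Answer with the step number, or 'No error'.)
Step 3

Step 3 is incorrect due to a sign flip.
The step shows: -z*(2*log(z) + 1)
The correct value should be: z*(2*log(z) + 1)

Explanation: The sign of the whole expression was flipped: the term z*(2*log(z) + 1) was incorrectly written as -z*(2*log(z) + 1)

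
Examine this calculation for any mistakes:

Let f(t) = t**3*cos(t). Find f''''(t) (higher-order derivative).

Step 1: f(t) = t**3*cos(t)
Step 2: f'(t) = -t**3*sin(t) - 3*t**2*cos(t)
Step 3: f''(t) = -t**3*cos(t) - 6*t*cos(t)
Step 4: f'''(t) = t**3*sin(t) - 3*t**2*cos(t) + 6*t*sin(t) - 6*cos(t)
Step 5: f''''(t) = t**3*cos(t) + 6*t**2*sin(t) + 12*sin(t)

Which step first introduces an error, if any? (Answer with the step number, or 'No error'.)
Step 2

Step 2 is incorrect due to a sign flip.
The step shows: -t**3*sin(t) - 3*t**2*cos(t)
The correct value should be: -t**3*sin(t) + 3*t**2*cos(t)

Explanation: The sign of one term was flipped: the term 3*t**2*cos(t) was incorrectly written as -3*t**2*cos(t)
The later steps are derived from this incorrect expression, so the error originates in Step 2.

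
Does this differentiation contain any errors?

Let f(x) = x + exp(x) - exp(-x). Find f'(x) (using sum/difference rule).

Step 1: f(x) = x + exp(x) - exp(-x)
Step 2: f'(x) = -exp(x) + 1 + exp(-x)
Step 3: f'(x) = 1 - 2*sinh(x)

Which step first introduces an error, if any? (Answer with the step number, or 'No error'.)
Step 2

Step 2 is incorrect due to a sign flip.
The step shows: -exp(x) + 1 + exp(-x)
The correct value should be: exp(x) + 1 + exp(-x)

Explanation: The sign of one term was flipped: the term exp(x) was incorrectly written as -exp(x)
The later steps are derived from this incorrect expression, so the error originates in Step 2.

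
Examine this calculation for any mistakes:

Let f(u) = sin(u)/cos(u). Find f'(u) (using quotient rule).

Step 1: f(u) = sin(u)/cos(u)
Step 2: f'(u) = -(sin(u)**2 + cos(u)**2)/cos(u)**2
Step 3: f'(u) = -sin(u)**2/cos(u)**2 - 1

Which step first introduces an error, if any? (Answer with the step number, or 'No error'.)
Step 2

Step 2 is incorrect due to a sign flip.
The step shows: -(sin(u)**2 + cos(u)**2)/cos(u)**2
The correct value should be: (sin(u)**2 + cos(u)**2)/cos(u)**2

Explanation: The sign of the whole expression was flipped: the term (sin(u)**2 + cos(u)**2)/cos(u)**2 was incorrectly written as -(sin(u)**2 + cos(u)**2)/cos(u)**2
The later steps are derived from this incorrect expression, so the error originates in Step 2.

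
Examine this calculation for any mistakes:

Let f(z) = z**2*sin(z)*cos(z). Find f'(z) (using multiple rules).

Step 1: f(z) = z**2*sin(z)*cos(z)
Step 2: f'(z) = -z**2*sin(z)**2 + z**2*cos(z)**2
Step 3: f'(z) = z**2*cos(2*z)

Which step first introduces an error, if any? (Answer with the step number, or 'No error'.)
Step 2

Step 2 is incorrect due to a dropped term.
The step shows: -z**2*sin(z)**2 + z**2*cos(z)**2
The correct value should be: -z**2*sin(z)**2 + z**2*cos(z)**2 + 2*z*sin(z)*cos(z)

Explanation: A term was dropped: the term 2*z*sin(z)*cos(z) was incorrectly omitted
The later steps are derived from this incorrect expression, so the error originates in Step 2.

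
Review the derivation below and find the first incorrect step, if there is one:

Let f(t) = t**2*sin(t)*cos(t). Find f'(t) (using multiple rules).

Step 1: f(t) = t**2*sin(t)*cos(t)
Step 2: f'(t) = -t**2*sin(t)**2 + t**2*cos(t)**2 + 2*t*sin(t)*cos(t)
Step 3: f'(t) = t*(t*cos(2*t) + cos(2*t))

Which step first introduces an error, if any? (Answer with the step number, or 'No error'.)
Step 3

Step 3 is incorrect due to a wrong trig function.
The step shows: t*(t*cos(2*t) + cos(2*t))
The correct value should be: t*(t*cos(2*t) + sin(2*t))

Explanation: sin(2*t) was incorrectly written as cos(2*t): the term t*(t*cos(2*t) + sin(2*t)) was incorrectly written as t*(t*cos(2*t) + cos(2*t))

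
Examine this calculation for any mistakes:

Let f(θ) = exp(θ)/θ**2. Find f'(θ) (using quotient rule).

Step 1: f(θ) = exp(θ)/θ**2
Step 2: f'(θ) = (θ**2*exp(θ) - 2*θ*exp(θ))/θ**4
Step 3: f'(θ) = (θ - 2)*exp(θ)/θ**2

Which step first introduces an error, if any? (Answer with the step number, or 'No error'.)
Step 3

Step 3 is incorrect due to a wrong exponent.
The step shows: (θ - 2)*exp(θ)/θ**2
The correct value should be: (θ - 2)*exp(θ)/θ**3

Explanation: The exponent -3 on θ was incorrectly written as -2: the term (θ - 2)*exp(θ)/θ**3 was incorrectly written as (θ - 2)*exp(θ)/θ**2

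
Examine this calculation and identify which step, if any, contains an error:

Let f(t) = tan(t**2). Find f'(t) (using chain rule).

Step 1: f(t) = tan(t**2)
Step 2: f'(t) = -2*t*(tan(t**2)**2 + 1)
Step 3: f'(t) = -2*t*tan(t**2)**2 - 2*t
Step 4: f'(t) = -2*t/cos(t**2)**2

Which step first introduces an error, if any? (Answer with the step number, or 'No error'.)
Step 2

Step 2 is incorrect due to a sign flip.
The step shows: -2*t*(tan(t**2)**2 + 1)
The correct value should be: 2*t*(tan(t**2)**2 + 1)

Explanation: The sign of the whole expression was flipped: the term 2*t*(tan(t**2)**2 + 1) was incorrectly written as -2*t*(tan(t**2)**2 + 1)
The later steps are derived from this incorrect expression, so the error originates in Step 2.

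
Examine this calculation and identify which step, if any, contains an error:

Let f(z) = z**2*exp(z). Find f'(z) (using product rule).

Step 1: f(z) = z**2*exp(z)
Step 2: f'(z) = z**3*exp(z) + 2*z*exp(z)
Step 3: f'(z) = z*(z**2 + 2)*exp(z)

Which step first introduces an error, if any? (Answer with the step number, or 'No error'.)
Step 2

Step 2 is incorrect due to a wrong exponent.
The step shows: z**3*exp(z) + 2*z*exp(z)
The correct value should be: z**2*exp(z) + 2*z*exp(z)

Explanation: The exponent 2 on z was incorrectly written as 3: the term z**2*exp(z) was incorrectly written as z**3*exp(z)
The later steps are derived from this incorrect expression, so the error originates in Step 2.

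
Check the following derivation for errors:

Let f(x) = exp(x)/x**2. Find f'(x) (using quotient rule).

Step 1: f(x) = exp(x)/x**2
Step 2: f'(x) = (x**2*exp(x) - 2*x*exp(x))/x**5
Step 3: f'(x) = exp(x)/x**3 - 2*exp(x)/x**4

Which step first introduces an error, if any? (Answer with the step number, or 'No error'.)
Step 2

Step 2 is incorrect due to a wrong exponent.
The step shows: (x**2*exp(x) - 2*x*exp(x))/x**5
The correct value should be: (x**2*exp(x) - 2*x*exp(x))/x**4

Explanation: The exponent -4 on x was incorrectly written as -5: the term (x**2*exp(x) - 2*x*exp(x))/x**4 was incorrectly written as (x**2*exp(x) - 2*x*exp(x))/x**5
The later steps are derived from this incorrect expression, so the error originates in Step 2.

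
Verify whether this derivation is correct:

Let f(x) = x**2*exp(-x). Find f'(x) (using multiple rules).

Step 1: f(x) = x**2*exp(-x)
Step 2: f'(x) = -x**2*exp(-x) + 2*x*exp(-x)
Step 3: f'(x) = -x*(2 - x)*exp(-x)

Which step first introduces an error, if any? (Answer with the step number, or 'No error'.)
Step 3

Step 3 is incorrect due to a sign flip.
The step shows: -x*(2 - x)*exp(-x)
The correct value should be: x*(2 - x)*exp(-x)

Explanation: The sign of the whole expression was flipped: the term x*(2 - x)*exp(-x) was incorrectly written as -x*(2 - x)*exp(-x)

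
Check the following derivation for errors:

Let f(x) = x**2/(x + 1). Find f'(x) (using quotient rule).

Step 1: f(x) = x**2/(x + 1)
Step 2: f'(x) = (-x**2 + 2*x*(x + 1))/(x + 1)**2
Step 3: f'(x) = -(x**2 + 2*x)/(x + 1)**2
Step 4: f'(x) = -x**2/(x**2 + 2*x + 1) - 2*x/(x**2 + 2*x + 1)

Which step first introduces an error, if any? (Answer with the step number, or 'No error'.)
Step 3

Step 3 is incorrect due to a sign flip.
The step shows: -(x**2 + 2*x)/(x + 1)**2
The correct value should be: (x**2 + 2*x)/(x + 1)**2

Explanation: The sign of the whole expression was flipped: the term (x**2 + 2*x)/(x + 1)**2 was incorrectly written as -(x**2 + 2*x)/(x + 1)**2
The later steps are derived from this incorrect expression, so the error originates in Step 3.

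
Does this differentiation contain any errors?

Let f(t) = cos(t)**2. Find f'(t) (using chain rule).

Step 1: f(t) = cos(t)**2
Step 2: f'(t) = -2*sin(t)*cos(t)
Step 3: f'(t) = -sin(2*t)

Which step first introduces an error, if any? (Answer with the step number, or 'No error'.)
No error

All steps in this derivation are correct.
The final answer f'(t) = -sin(2*t) is valid.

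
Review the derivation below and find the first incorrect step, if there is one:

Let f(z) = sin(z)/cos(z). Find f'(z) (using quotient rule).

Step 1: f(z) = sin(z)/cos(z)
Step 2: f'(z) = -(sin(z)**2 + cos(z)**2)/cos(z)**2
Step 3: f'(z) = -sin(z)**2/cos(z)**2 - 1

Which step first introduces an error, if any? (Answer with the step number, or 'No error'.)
Step 2

Step 2 is incorrect due to a sign flip.
The step shows: -(sin(z)**2 + cos(z)**2)/cos(z)**2
The correct value should be: (sin(z)**2 + cos(z)**2)/cos(z)**2

Explanation: The sign of the whole expression was flipped: the term (sin(z)**2 + cos(z)**2)/cos(z)**2 was incorrectly written as -(sin(z)**2 + cos(z)**2)/cos(z)**2
The later steps are derived from this incorrect expression, so the error originates in Step 2.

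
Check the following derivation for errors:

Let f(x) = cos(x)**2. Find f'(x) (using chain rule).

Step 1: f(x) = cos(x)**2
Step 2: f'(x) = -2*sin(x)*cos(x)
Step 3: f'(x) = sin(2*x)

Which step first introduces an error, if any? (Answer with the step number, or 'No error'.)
Step 3

Step 3 is incorrect due to a sign flip.
The step shows: sin(2*x)
The correct value should be: -sin(2*x)

Explanation: The sign of the whole expression was flipped: the term -sin(2*x) was incorrectly written as sin(2*x)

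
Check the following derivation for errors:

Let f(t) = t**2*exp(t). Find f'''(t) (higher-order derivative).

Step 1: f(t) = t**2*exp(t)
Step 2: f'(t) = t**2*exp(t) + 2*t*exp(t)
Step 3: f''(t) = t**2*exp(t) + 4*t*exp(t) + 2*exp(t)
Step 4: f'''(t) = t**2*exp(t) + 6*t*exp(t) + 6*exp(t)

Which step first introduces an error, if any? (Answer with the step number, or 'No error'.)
No error

All steps in this derivation are correct.
The final answer f'''(t) = t**2*exp(t) + 6*t*exp(t) + 6*exp(t) is valid.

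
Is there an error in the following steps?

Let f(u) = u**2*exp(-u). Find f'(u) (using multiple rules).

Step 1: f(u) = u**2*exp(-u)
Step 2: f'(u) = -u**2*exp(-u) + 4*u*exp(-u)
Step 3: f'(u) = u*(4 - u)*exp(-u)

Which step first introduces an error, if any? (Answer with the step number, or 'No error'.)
Step 2

Step 2 is incorrect due to a wrong coefficient.
The step shows: -u**2*exp(-u) + 4*u*exp(-u)
The correct value should be: -u**2*exp(-u) + 2*u*exp(-u)

Explanation: The coefficient 2 was incorrectly written as 4: the term 2*u*exp(-u) was incorrectly written as 4*u*exp(-u)
The later steps are derived from this incorrect expression, so the error originates in Step 2.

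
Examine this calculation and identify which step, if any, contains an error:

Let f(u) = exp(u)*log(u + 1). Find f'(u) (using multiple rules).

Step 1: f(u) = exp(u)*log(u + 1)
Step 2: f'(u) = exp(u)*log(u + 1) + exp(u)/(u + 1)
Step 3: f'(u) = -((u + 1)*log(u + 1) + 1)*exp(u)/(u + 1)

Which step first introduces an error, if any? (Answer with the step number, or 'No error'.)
Step 3

Step 3 is incorrect due to a sign flip.
The step shows: -((u + 1)*log(u + 1) + 1)*exp(u)/(u + 1)
The correct value should be: ((u + 1)*log(u + 1) + 1)*exp(u)/(u + 1)

Explanation: The sign of the whole expression was flipped: the term ((u + 1)*log(u + 1) + 1)*exp(u)/(u + 1) was incorrectly written as -((u + 1)*log(u + 1) + 1)*exp(u)/(u + 1)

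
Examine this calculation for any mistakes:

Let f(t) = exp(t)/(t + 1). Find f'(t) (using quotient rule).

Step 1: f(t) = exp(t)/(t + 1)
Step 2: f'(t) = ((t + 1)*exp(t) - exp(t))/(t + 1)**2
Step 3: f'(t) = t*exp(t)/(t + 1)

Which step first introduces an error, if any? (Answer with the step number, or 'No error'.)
Step 3

Step 3 is incorrect due to a wrong exponent.
The step shows: t*exp(t)/(t + 1)
The correct value should be: t*exp(t)/(t + 1)**2

Explanation: The exponent -2 on t + 1 was incorrectly written as -1: the term t*exp(t)/(t + 1)**2 was incorrectly written as t*exp(t)/(t + 1)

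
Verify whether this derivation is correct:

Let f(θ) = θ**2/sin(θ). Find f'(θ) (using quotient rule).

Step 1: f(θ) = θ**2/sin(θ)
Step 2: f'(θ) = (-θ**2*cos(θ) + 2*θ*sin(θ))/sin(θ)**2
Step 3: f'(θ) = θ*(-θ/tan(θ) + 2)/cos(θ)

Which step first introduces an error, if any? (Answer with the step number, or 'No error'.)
Step 3

Step 3 is incorrect due to a wrong trig function.
The step shows: θ*(-θ/tan(θ) + 2)/cos(θ)
The correct value should be: θ*(-θ/tan(θ) + 2)/sin(θ)

Explanation: sin(θ) was incorrectly written as cos(θ): the term θ*(-θ/tan(θ) + 2)/sin(θ) was incorrectly written as θ*(-θ/tan(θ) + 2)/cos(θ)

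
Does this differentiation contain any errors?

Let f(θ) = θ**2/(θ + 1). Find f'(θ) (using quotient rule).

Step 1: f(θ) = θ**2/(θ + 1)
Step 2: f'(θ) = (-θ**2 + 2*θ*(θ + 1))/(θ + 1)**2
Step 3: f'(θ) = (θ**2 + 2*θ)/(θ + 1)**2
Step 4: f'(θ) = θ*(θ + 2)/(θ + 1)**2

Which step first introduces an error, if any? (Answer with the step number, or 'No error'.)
No error

All steps in this derivation are correct.
The final answer f'(θ) = θ*(θ + 2)/(θ + 1)**2 is valid.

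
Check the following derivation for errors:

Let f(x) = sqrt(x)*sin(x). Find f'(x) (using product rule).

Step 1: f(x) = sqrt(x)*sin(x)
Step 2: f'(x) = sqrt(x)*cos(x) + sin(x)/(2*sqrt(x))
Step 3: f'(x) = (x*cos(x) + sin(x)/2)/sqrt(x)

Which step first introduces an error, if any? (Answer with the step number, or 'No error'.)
No error

All steps in this derivation are correct.
The final answer f'(x) = (x*cos(x) + sin(x)/2)/sqrt(x) is valid.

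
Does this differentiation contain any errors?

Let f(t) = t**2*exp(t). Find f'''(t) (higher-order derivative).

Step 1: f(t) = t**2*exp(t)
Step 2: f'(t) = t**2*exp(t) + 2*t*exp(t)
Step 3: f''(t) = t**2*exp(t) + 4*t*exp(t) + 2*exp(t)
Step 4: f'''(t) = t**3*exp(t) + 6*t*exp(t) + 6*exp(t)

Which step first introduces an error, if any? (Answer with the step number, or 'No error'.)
Step 4

Step 4 is incorrect due to a wrong exponent.
The step shows: t**3*exp(t) + 6*t*exp(t) + 6*exp(t)
The correct value should be: t**2*exp(t) + 6*t*exp(t) + 6*exp(t)

Explanation: The exponent 2 on t was incorrectly written as 3: the term t**2*exp(t) was incorrectly written as t**3*exp(t)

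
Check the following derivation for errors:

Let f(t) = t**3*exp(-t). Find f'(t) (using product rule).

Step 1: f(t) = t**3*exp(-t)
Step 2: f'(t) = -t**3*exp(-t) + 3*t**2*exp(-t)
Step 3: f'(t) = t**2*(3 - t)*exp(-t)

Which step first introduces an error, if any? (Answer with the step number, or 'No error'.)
No error

All steps in this derivation are correct.
The final answer f'(t) = t**2*(3 - t)*exp(-t) is valid.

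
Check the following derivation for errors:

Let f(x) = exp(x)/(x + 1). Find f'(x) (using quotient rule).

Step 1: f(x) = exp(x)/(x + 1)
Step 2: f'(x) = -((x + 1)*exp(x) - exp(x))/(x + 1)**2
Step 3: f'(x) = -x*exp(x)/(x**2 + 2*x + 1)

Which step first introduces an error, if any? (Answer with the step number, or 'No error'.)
Step 2

Step 2 is incorrect due to a sign flip.
The step shows: -((x + 1)*exp(x) - exp(x))/(x + 1)**2
The correct value should be: ((x + 1)*exp(x) - exp(x))/(x + 1)**2

Explanation: The sign of the whole expression was flipped: the term ((x + 1)*exp(x) - exp(x))/(x + 1)**2 was incorrectly written as -((x + 1)*exp(x) - exp(x))/(x + 1)**2
The later steps are derived from this incorrect expression, so the error originates in Step 2.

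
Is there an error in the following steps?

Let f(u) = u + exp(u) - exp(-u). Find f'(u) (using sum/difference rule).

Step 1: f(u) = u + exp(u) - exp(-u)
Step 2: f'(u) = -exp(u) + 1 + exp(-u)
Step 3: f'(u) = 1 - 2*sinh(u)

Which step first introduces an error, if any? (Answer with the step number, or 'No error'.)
Step 2

Step 2 is incorrect due to a sign flip.
The step shows: -exp(u) + 1 + exp(-u)
The correct value should be: exp(u) + 1 + exp(-u)

Explanation: The sign of one term was flipped: the term exp(u) was incorrectly written as -exp(u)
The later steps are derived from this incorrect expression, so the error originates in Step 2.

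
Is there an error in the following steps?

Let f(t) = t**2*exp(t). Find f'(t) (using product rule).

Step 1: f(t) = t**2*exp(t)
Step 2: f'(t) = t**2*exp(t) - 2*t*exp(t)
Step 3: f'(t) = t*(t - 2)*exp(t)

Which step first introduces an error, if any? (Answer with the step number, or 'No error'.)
Step 2

Step 2 is incorrect due to a sign flip.
The step shows: t**2*exp(t) - 2*t*exp(t)
The correct value should be: t**2*exp(t) + 2*t*exp(t)

Explanation: The sign of one term was flipped: the term 2*t*exp(t) was incorrectly written as -2*t*exp(t)
The later steps are derived from this incorrect expression, so the error originates in Step 2.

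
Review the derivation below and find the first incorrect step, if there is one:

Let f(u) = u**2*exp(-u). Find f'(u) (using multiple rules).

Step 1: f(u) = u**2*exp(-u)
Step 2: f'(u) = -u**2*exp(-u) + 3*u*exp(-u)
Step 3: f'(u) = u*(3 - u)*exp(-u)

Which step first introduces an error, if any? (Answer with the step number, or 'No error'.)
Step 2

Step 2 is incorrect due to a wrong coefficient.
The step shows: -u**2*exp(-u) + 3*u*exp(-u)
The correct value should be: -u**2*exp(-u) + 2*u*exp(-u)

Explanation: The coefficient 2 was incorrectly written as 3: the term 2*u*exp(-u) was incorrectly written as 3*u*exp(-u)
The later steps are derived from this incorrect expression, so the error originates in Step 2.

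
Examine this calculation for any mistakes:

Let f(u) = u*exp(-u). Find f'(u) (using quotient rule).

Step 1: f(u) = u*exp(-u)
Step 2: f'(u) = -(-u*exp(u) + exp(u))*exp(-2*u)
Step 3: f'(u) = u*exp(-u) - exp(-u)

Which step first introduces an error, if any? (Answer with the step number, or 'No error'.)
Step 2

Step 2 is incorrect due to a sign flip.
The step shows: -(-u*exp(u) + exp(u))*exp(-2*u)
The correct value should be: (-u*exp(u) + exp(u))*exp(-2*u)

Explanation: The sign of the whole expression was flipped: the term (-u*exp(u) + exp(u))*exp(-2*u) was incorrectly written as -(-u*exp(u) + exp(u))*exp(-2*u)
The later steps are derived from this incorrect expression, so the error originates in Step 2.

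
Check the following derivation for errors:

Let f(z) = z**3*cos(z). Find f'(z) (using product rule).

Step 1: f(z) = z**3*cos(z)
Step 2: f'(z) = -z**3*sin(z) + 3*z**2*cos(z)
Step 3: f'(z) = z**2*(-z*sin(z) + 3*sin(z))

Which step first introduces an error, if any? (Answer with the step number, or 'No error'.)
Step 3

Step 3 is incorrect due to a wrong trig function.
The step shows: z**2*(-z*sin(z) + 3*sin(z))
The correct value should be: z**2*(-z*sin(z) + 3*cos(z))

Explanation: cos(z) was incorrectly written as sin(z): the term z**2*(-z*sin(z) + 3*cos(z)) was incorrectly written as z**2*(-z*sin(z) + 3*sin(z))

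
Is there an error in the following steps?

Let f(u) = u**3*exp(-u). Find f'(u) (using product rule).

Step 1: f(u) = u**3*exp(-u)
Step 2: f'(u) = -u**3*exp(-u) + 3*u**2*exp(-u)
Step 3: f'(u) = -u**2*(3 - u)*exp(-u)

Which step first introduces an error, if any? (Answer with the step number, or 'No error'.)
Step 3

Step 3 is incorrect due to a sign flip.
The step shows: -u**2*(3 - u)*exp(-u)
The correct value should be: u**2*(3 - u)*exp(-u)

Explanation: The sign of the whole expression was flipped: the term u**2*(3 - u)*exp(-u) was incorrectly written as -u**2*(3 - u)*exp(-u)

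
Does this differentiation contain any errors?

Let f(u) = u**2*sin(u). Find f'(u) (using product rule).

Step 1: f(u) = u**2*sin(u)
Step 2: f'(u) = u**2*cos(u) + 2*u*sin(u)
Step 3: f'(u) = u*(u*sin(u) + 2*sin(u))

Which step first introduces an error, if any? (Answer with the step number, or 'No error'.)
Step 3

Step 3 is incorrect due to a wrong trig function.
The step shows: u*(u*sin(u) + 2*sin(u))
The correct value should be: u*(u*cos(u) + 2*sin(u))

Explanation: cos(u) was incorrectly written as sin(u): the term u*(u*cos(u) + 2*sin(u)) was incorrectly written as u*(u*sin(u) + 2*sin(u))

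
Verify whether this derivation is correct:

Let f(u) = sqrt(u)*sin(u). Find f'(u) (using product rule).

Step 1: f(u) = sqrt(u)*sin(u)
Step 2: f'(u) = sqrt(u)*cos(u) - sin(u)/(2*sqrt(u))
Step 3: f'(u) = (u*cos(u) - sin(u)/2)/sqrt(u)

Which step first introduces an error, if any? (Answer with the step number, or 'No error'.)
Step 2

Step 2 is incorrect due to a sign flip.
The step shows: sqrt(u)*cos(u) - sin(u)/(2*sqrt(u))
The correct value should be: sqrt(u)*cos(u) + sin(u)/(2*sqrt(u))

Explanation: The sign of one term was flipped: the term sin(u)/(2*sqrt(u)) was incorrectly written as -sin(u)/(2*sqrt(u))
The later steps are derived from this incorrect expression, so the error originates in Step 2.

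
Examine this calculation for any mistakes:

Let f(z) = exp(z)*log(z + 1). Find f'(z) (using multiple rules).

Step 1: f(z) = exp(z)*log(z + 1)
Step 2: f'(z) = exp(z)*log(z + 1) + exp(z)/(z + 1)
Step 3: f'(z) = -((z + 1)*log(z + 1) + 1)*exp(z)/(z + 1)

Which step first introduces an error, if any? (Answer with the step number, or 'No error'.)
Step 3

Step 3 is incorrect due to a sign flip.
The step shows: -((z + 1)*log(z + 1) + 1)*exp(z)/(z + 1)
The correct value should be: ((z + 1)*log(z + 1) + 1)*exp(z)/(z + 1)

Explanation: The sign of the whole expression was flipped: the term ((z + 1)*log(z + 1) + 1)*exp(z)/(z + 1) was incorrectly written as -((z + 1)*log(z + 1) + 1)*exp(z)/(z + 1)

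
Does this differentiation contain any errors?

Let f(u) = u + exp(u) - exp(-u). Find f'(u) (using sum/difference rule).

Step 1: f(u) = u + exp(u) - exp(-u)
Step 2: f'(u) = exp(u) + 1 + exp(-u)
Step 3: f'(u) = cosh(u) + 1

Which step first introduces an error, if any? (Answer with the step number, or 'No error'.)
Step 3

Step 3 is incorrect due to a wrong coefficient.
The step shows: cosh(u) + 1
The correct value should be: 2*cosh(u) + 1

Explanation: The coefficient 2 was incorrectly written as 1: the term 2*cosh(u) was incorrectly written as cosh(u)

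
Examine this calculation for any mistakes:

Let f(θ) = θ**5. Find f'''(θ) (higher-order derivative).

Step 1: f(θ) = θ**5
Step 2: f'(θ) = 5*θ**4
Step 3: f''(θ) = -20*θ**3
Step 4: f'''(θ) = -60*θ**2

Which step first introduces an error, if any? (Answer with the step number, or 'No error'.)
Step 3

Step 3 is incorrect due to a sign flip.
The step shows: -20*θ**3
The correct value should be: 20*θ**3

Explanation: The sign of the whole expression was flipped: the term 20*θ**3 was incorrectly written as -20*θ**3
The later steps are derived from this incorrect expression, so the error originates in Step 3.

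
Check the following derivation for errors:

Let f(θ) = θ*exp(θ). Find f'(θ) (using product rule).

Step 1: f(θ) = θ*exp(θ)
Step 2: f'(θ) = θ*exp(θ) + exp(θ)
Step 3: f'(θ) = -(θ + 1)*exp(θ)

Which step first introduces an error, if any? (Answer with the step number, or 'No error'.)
Step 3

Step 3 is incorrect due to a sign flip.
The step shows: -(θ + 1)*exp(θ)
The correct value should be: (θ + 1)*exp(θ)

Explanation: The sign of the whole expression was flipped: the term (θ + 1)*exp(θ) was incorrectly written as -(θ + 1)*exp(θ)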